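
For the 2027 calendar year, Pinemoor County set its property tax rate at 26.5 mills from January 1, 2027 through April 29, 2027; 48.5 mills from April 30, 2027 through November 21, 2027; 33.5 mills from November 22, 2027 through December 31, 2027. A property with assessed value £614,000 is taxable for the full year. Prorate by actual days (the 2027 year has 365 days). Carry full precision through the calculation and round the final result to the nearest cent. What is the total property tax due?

January 1 – April 29, 2027: 119 days at 26.5 mills → £614,000 × 2.65% × 119/365 = £5,304.7918
April 30 – November 21, 2027: 206 days at 48.5 mills → £614,000 × 4.85% × 206/365 = £16,806.7781
November 22 – December 31, 2027: 40 days at 33.5 mills → £614,000 × 3.35% × 40/365 = £2,254.1370
Total = £24,365.7068

£24,365.71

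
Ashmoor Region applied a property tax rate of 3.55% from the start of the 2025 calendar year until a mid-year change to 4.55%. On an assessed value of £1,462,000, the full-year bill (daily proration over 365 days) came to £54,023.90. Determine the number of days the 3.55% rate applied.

312 days

Let d = days at the first rate; then 365 − d days at the second rate.
£1,462,000 × [3.55%·d + 4.55%·(365−d)] / 365 = £54,023.90
Solving gives d = 312, so the new rate took effect on November 9, 2025.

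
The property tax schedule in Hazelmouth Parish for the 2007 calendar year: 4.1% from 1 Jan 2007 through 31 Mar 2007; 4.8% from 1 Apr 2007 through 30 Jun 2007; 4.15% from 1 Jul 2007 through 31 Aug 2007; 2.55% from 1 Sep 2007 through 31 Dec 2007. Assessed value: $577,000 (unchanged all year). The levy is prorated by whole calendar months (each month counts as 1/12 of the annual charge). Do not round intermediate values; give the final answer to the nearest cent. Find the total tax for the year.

$21,733.67

1 Jan – 31 Mar 2007: 3 months at 4.1% → $577,000 × 4.1% × 3/12 = $5,914.2500
1 Apr – 30 Jun 2007: 3 months at 4.8% → $577,000 × 4.8% × 3/12 = $6,924.0000
1 Jul – 31 Aug 2007: 2 months at 4.15% → $577,000 × 4.15% × 2/12 = $3,990.9167
1 Sep – 31 Dec 2007: 4 months at 2.55% → $577,000 × 2.55% × 4/12 = $4,904.5000
Total = $21,733.6667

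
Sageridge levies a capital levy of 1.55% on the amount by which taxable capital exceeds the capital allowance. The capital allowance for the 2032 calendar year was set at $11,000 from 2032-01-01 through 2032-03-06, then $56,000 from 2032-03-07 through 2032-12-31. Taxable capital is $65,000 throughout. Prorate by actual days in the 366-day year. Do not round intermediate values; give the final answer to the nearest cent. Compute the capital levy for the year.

$265.28

2032-01-01 to 2032-03-06: 66 days, exemption $11,000 → ($65,000 − $11,000) × 1.55% × 66/366 = $150.9344
2032-03-07 to 2032-12-31: 300 days, exemption $56,000 → ($65,000 − $56,000) × 1.55% × 300/366 = $114.3443
Total = $265.2787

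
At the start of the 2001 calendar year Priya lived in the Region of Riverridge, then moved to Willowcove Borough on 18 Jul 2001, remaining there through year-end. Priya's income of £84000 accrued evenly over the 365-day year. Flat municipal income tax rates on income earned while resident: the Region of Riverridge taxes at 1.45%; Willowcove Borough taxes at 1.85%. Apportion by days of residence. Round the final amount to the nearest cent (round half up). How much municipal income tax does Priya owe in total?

£1371.73

The Region of Riverridge, 1 Jan – 17 Jul 2001: 198 days → £84000 × 1.45% × 198/365 = £660.7233
Willowcove Borough, 18 Jul – 31 Dec 2001: 167 days → £84000 × 1.85% × 167/365 = £711.0082
Total = £1371.7315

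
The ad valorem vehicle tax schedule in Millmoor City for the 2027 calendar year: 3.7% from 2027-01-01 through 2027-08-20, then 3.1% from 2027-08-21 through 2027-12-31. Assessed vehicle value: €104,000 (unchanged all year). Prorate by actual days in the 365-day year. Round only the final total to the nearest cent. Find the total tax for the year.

€3,620.62

2027-01-01 to 2027-08-20: 232 days at 3.7% → €104,000 × 3.7% × 232/365 = €2,445.8521
2027-08-21 to 2027-12-31: 133 days at 3.1% → €104,000 × 3.1% × 133/365 = €1,174.7726
Total = €3,620.6247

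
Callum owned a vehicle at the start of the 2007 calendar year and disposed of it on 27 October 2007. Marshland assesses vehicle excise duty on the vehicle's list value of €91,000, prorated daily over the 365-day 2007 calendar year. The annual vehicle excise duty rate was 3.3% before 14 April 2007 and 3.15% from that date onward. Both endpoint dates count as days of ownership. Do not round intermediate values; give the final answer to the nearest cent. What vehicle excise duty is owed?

€2,394.55

1 January – 13 April 2007: 103 days at 3.3% → €91,000 × 3.3% × 103/365 = €847.4219
14 April – 27 October 2007: 197 days at 3.15% → €91,000 × 3.15% × 197/365 = €1,547.1247
Total = €2,394.5466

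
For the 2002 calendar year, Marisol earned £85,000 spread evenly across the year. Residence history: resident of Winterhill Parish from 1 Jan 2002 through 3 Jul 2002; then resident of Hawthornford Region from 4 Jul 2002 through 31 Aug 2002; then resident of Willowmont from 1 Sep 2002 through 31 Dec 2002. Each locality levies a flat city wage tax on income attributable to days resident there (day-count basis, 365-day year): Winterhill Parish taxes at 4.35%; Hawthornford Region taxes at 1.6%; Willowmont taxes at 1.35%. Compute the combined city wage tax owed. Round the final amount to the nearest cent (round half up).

£2,467.33

Winterhill Parish, 1 Jan – 3 Jul 2002: 184 days → £85,000 × 4.35% × 184/365 = £1,863.9452
Hawthornford Region, 4 Jul – 31 Aug 2002: 59 days → £85,000 × 1.6% × 59/365 = £219.8356
Willowmont, 1 Sep – 31 Dec 2002: 122 days → £85,000 × 1.35% × 122/365 = £383.5479
Total = £2,467.3288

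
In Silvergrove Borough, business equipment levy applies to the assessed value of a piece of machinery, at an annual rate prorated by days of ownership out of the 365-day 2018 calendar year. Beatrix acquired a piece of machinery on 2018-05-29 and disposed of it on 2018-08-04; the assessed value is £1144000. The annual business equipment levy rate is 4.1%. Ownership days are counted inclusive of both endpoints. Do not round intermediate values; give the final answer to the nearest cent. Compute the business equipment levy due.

£8738.28

Days held (2018-05-29 to 2018-08-04): 68 out of 365
Tax = £1144000 × 4.1% × 68/365 = £8738.2795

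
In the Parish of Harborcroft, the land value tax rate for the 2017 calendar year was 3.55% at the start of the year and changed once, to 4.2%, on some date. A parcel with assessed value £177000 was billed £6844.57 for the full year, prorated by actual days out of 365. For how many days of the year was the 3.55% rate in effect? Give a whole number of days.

187 days

Let d = days at the first rate; then 365 − d days at the second rate.
£177000 × [3.55%·d + 4.2%·(365−d)] / 365 = £6844.57
Solving gives d = 187, so the new rate took effect on 7 July 2017.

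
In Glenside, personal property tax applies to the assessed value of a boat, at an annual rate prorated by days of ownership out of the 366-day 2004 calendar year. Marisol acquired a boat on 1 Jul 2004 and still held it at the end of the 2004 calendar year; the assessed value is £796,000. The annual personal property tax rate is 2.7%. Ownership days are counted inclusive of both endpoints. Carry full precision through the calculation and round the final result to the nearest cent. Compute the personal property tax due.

£10,804.72

Days held (1 Jul – 31 Dec 2004): 184 out of 366
Tax = £796,000 × 2.7% × 184/366 = £10,804.7213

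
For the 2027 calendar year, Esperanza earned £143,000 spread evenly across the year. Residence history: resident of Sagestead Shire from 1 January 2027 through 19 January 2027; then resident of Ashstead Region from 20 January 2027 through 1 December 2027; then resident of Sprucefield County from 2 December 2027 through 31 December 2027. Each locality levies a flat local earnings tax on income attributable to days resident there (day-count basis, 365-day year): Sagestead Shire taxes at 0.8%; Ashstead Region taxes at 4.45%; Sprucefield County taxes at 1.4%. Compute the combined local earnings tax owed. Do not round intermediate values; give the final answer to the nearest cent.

Sagestead Shire, 1 January – 19 January 2027: 19 days → £143,000 × 0.8% × 19/365 = £59.5507
Ashstead Region, 20 January – 1 December 2027: 316 days → £143,000 × 4.45% × 316/365 = £5,509.2219
Sprucefield County, 2 December – 31 December 2027: 30 days → £143,000 × 1.4% × 30/365 = £164.5479
Total = £5,733.3205

£5,733.32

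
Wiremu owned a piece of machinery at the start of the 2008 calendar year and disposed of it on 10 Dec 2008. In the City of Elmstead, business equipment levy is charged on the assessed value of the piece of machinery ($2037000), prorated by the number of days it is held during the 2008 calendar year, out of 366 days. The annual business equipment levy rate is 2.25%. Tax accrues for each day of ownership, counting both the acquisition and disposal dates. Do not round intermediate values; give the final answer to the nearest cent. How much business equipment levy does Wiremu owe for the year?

$43202.77

Days held (1 Jan – 10 Dec 2008): 345 out of 366
Tax = $2037000 × 2.25% × 345/366 = $43202.7664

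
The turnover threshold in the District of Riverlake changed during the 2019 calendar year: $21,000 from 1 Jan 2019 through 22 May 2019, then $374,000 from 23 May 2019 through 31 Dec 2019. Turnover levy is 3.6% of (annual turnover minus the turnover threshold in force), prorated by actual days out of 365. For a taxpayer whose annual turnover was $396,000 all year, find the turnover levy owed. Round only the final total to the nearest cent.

1 Jan – 22 May 2019: 142 days, exemption $21,000 → ($396,000 − $21,000) × 3.6% × 142/365 = $5,252.0548
23 May – 31 Dec 2019: 223 days, exemption $374,000 → ($396,000 − $374,000) × 3.6% × 223/365 = $483.8795
Total = $5,735.9342

$5,735.93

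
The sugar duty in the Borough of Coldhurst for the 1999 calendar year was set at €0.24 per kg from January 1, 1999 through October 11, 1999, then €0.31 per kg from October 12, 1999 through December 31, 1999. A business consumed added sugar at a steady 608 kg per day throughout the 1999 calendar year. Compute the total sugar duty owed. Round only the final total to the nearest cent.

January 1 – October 11, 1999: 284 days × 608 kg/day = 172,672 kg at €0.24/kg → €41,441.28
October 12 – December 31, 1999: 81 days × 608 kg/day = 49,248 kg at €0.31/kg → €15,266.88

€56,708.16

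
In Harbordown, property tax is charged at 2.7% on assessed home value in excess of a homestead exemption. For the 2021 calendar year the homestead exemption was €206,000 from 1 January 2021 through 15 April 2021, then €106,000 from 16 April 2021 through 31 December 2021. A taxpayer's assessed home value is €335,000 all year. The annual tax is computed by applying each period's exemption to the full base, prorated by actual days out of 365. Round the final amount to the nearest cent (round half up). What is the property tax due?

€5,406.29

1 January – 15 April 2021: 105 days, exemption €206,000 → (€335,000 − €206,000) × 2.7% × 105/365 = €1,001.9589
16 April – 31 December 2021: 260 days, exemption €106,000 → (€335,000 − €106,000) × 2.7% × 260/365 = €4,404.3288
Total = €5,406.2877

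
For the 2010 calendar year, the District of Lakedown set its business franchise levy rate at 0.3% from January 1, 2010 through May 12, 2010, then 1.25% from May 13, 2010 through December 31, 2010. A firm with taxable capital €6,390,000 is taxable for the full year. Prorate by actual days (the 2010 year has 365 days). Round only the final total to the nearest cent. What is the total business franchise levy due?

January 1 – May 12, 2010: 132 days at 0.3% → €6,390,000 × 0.3% × 132/365 = €6,932.7123
May 13 – December 31, 2010: 233 days at 1.25% → €6,390,000 × 1.25% × 233/365 = €50,988.6986
Total = €57,921.4110

€57,921.41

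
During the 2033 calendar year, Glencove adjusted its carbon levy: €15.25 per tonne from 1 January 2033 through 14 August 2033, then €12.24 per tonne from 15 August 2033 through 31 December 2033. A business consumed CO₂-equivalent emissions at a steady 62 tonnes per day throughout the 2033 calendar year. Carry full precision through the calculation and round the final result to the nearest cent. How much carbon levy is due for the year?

1 January – 14 August 2033: 226 days × 62 tonnes/day = 14,012 tonnes at €15.25/tonne → €213,683.00
15 August – 31 December 2033: 139 days × 62 tonnes/day = 8,618 tonnes at €12.24/tonne → €105,484.32

€319,167.32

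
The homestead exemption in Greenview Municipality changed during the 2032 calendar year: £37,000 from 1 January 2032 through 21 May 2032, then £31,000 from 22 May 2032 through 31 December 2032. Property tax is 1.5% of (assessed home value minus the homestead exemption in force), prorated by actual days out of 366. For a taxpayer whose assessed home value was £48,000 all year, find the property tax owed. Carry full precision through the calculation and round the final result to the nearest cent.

1 January – 21 May 2032: 142 days, exemption £37,000 → (£48,000 − £37,000) × 1.5% × 142/366 = £64.0164
22 May – 31 December 2032: 224 days, exemption £31,000 → (£48,000 − £31,000) × 1.5% × 224/366 = £156.0656
Total = £220.0820

£220.08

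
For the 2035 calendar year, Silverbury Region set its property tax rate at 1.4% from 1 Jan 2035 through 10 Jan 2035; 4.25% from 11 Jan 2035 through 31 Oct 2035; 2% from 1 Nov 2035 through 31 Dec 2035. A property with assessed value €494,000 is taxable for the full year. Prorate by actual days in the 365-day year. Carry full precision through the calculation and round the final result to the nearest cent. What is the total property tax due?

1 Jan – 10 Jan 2035: 10 days at 1.4% → €494,000 × 1.4% × 10/365 = €189.4795
11 Jan – 31 Oct 2035: 294 days at 4.25% → €494,000 × 4.25% × 294/365 = €16,911.0411
1 Nov – 31 Dec 2035: 61 days at 2% → €494,000 × 2% × 61/365 = €1,651.1781
Total = €18,751.6986

€18,751.70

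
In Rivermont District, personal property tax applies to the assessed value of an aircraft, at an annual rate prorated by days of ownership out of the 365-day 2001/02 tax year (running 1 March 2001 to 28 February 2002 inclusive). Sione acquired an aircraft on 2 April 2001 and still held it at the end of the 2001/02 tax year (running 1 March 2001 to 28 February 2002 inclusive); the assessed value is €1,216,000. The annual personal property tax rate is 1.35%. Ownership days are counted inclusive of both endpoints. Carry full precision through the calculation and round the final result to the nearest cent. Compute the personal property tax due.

€14,976.79

Days held (2 April 2001 – 28 February 2002): 333 out of 365
Tax = €1,216,000 × 1.35% × 333/365 = €14,976.7890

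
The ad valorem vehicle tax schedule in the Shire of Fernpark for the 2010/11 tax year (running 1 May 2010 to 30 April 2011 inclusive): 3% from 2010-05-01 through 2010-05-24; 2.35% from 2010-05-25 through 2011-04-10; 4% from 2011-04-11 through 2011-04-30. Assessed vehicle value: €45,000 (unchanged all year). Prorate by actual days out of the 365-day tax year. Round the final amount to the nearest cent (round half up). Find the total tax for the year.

2010-05-01 to 2010-05-24: 24 days at 3% → €45,000 × 3% × 24/365 = €88.7671
2010-05-25 to 2011-04-10: 321 days at 2.35% → €45,000 × 2.35% × 321/365 = €930.0205
2011-04-11 to 2011-04-30: 20 days at 4% → €45,000 × 4% × 20/365 = €98.6301
Total = €1,117.4178

€1,117.42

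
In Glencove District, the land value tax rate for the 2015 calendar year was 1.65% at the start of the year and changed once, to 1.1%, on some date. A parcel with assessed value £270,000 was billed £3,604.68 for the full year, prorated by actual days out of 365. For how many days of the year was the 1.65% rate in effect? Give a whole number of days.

156 days

Let d = days at the first rate; then 365 − d days at the second rate.
£270,000 × [1.65%·d + 1.1%·(365−d)] / 365 = £3,604.68
Solving gives d = 156, so the new rate took effect on 6 Jun 2015.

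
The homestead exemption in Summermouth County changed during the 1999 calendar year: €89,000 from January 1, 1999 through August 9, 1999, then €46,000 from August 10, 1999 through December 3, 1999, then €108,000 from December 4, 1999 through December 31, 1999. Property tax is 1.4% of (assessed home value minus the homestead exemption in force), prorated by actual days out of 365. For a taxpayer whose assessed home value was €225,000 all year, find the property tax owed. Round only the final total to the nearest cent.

€2,074.92

January 1 – August 9, 1999: 221 days, exemption €89,000 → (€225,000 − €89,000) × 1.4% × 221/365 = €1,152.8329
August 10 – December 3, 1999: 116 days, exemption €46,000 → (€225,000 − €46,000) × 1.4% × 116/365 = €796.4274
December 4 – December 31, 1999: 28 days, exemption €108,000 → (€225,000 − €108,000) × 1.4% × 28/365 = €125.6548
Total = €2,074.9151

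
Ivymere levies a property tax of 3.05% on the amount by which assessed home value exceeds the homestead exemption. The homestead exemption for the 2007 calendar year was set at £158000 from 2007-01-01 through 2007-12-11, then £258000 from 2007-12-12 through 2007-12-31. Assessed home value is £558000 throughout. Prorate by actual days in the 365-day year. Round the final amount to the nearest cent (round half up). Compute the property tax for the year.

£12032.88

2007-01-01 to 2007-12-11: 345 days, exemption £158000 → (£558000 − £158000) × 3.05% × 345/365 = £11531.5068
2007-12-12 to 2007-12-31: 20 days, exemption £258000 → (£558000 − £258000) × 3.05% × 20/365 = £501.3699
Total = £12032.8767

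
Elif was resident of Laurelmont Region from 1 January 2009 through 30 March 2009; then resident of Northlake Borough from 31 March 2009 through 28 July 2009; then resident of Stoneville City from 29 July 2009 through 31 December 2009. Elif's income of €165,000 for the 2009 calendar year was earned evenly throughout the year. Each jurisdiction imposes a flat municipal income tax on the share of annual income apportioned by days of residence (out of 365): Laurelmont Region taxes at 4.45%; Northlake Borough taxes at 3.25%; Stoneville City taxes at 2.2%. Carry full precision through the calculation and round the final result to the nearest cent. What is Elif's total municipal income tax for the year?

Laurelmont Region, 1 January – 30 March 2009: 89 days → €165,000 × 4.45% × 89/365 = €1,790.3630
Northlake Borough, 31 March – 28 July 2009: 120 days → €165,000 × 3.25% × 120/365 = €1,763.0137
Stoneville City, 29 July – 31 December 2009: 156 days → €165,000 × 2.2% × 156/365 = €1,551.4521
Total = €5,104.8288

€5,104.83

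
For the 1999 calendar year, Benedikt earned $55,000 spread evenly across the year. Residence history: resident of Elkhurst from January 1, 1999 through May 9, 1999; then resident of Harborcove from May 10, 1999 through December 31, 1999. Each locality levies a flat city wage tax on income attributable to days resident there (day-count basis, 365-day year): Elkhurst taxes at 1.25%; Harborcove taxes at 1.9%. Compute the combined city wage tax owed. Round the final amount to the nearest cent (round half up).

Elkhurst, January 1 – May 9, 1999: 129 days → $55,000 × 1.25% × 129/365 = $242.9795
Harborcove, May 10 – December 31, 1999: 236 days → $55,000 × 1.9% × 236/365 = $675.6712
Total = $918.6507

$918.65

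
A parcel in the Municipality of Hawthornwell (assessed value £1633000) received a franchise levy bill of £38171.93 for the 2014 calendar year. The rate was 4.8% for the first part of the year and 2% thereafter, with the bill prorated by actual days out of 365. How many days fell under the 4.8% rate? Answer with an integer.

Let d = days at the first rate; then 365 − d days at the second rate.
£1633000 × [4.8%·d + 2%·(365−d)] / 365 = £38171.93
Solving gives d = 44, so the new rate took effect on 14 February 2014.

44 days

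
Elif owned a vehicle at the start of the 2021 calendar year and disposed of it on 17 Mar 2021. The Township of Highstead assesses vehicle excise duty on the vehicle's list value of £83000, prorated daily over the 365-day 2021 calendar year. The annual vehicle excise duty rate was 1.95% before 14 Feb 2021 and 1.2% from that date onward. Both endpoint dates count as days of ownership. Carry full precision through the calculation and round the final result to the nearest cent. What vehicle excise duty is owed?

£282.43

1 Jan – 13 Feb 2021: 44 days at 1.95% → £83000 × 1.95% × 44/365 = £195.1068
14 Feb – 17 Mar 2021: 32 days at 1.2% → £83000 × 1.2% × 32/365 = £87.3205
Total = £282.4274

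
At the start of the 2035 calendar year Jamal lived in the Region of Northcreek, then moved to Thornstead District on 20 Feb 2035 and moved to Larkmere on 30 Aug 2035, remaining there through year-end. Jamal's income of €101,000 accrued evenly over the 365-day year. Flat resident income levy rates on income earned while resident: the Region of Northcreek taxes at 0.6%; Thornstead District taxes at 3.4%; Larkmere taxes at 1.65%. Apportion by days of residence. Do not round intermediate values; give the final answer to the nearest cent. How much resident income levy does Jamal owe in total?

The Region of Northcreek, 1 Jan – 19 Feb 2035: 50 days → €101,000 × 0.6% × 50/365 = €83.0137
Thornstead District, 20 Feb – 29 Aug 2035: 191 days → €101,000 × 3.4% × 191/365 = €1,796.9699
Larkmere, 30 Aug – 31 Dec 2035: 124 days → €101,000 × 1.65% × 124/365 = €566.1534
Total = €2,446.1370

€2,446.14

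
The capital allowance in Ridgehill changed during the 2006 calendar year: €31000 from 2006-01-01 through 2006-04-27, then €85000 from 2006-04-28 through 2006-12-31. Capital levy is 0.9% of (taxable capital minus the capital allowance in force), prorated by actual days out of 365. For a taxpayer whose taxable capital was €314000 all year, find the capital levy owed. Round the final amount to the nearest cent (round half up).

2006-01-01 to 2006-04-27: 117 days, exemption €31000 → (€314000 − €31000) × 0.9% × 117/365 = €816.4356
2006-04-28 to 2006-12-31: 248 days, exemption €85000 → (€314000 − €85000) × 0.9% × 248/365 = €1400.3507
Total = €2216.7863

€2216.79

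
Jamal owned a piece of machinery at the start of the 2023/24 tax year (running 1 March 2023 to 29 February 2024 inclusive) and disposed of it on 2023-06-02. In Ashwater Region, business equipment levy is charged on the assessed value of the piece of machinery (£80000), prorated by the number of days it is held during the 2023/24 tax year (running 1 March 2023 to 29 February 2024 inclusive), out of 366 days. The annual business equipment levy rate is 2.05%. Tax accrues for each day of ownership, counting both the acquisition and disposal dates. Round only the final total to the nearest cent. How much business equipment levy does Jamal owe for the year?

Days held (2023-03-01 to 2023-06-02): 94 out of 366
Tax = £80000 × 2.05% × 94/366 = £421.2022

£421.20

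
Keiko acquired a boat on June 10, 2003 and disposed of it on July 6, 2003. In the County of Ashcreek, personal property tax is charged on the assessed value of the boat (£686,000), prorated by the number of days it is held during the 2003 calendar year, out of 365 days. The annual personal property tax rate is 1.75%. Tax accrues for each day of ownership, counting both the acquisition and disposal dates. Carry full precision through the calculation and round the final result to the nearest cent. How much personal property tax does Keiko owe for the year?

Days held (June 10 – July 6, 2003): 27 out of 365
Tax = £686,000 × 1.75% × 27/365 = £888.0411

£888.04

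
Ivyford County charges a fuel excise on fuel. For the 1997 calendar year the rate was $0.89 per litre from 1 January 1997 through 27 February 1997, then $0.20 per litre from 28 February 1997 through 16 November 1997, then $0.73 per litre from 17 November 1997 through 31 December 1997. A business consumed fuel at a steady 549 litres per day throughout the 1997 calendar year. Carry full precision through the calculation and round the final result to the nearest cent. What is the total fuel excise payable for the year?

$75141.63

1 January – 27 February 1997: 58 days × 549 litres/day = 31,842 litres at $0.89/litre → $28339.38
28 February – 16 November 1997: 262 days × 549 litres/day = 143,838 litres at $0.20/litre → $28767.60
17 November – 31 December 1997: 45 days × 549 litres/day = 24,705 litres at $0.73/litre → $18034.65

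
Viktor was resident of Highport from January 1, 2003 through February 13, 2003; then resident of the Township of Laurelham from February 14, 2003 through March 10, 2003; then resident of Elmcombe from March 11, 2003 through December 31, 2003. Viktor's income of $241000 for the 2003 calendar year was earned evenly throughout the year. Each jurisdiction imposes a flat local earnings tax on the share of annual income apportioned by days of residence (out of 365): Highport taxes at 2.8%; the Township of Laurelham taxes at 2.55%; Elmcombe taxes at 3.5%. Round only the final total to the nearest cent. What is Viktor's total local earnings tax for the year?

$8074.82

Highport, January 1 – February 13, 2003: 44 days → $241000 × 2.8% × 44/365 = $813.4575
The Township of Laurelham, February 14 – March 10, 2003: 25 days → $241000 × 2.55% × 25/365 = $420.9247
Elmcombe, March 11 – December 31, 2003: 296 days → $241000 × 3.5% × 296/365 = $6840.4384
Total = $8074.8205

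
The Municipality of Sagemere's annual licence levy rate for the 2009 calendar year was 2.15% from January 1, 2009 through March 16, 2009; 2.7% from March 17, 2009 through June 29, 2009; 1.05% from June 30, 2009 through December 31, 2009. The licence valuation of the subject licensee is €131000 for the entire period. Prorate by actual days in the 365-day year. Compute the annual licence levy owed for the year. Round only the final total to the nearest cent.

€2293.40

January 1 – March 16, 2009: 75 days at 2.15% → €131000 × 2.15% × 75/365 = €578.7329
March 17 – June 29, 2009: 105 days at 2.7% → €131000 × 2.7% × 105/365 = €1017.4932
June 30 – December 31, 2009: 185 days at 1.05% → €131000 × 1.05% × 185/365 = €697.1712
Total = €2293.3973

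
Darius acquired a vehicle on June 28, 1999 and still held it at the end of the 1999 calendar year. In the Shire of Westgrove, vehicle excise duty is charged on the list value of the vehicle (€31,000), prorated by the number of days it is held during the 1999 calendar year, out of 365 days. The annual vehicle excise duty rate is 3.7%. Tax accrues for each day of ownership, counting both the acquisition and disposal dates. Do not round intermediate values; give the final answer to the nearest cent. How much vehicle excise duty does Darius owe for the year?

€587.64

Days held (June 28 – December 31, 1999): 187 out of 365
Tax = €31,000 × 3.7% × 187/365 = €587.6411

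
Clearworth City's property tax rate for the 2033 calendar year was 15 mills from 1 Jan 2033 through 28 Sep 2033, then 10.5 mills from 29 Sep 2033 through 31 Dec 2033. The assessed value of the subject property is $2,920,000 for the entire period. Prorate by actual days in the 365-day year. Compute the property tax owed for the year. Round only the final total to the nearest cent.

1 Jan – 28 Sep 2033: 271 days at 15 mills → $2,920,000 × 1.5% × 271/365 = $32,520.0000
29 Sep – 31 Dec 2033: 94 days at 10.5 mills → $2,920,000 × 1.05% × 94/365 = $7,896.0000
Total = $40,416.0000

$40,416.00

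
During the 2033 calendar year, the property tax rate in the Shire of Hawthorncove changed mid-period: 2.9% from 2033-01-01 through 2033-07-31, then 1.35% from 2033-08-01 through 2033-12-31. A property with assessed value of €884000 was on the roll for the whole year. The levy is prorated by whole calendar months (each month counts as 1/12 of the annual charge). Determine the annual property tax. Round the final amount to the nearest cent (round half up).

€19926.83

2033-01-01 to 2033-07-31: 7 months at 2.9% → €884000 × 2.9% × 7/12 = €14954.3333
2033-08-01 to 2033-12-31: 5 months at 1.35% → €884000 × 1.35% × 5/12 = €4972.5000
Total = €19926.8333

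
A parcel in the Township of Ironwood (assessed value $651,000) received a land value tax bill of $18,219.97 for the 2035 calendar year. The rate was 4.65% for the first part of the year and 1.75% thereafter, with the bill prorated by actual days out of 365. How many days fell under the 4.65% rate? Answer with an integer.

132 days

Let d = days at the first rate; then 365 − d days at the second rate.
$651,000 × [4.65%·d + 1.75%·(365−d)] / 365 = $18,219.97
Solving gives d = 132, so the new rate took effect on May 13, 2035.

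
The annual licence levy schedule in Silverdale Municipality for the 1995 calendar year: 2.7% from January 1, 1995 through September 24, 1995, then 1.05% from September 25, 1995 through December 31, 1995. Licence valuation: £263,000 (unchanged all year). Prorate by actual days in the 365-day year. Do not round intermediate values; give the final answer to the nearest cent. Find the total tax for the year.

January 1 – September 24, 1995: 267 days at 2.7% → £263,000 × 2.7% × 267/365 = £5,194.4301
September 25 – December 31, 1995: 98 days at 1.05% → £263,000 × 1.05% × 98/365 = £741.4438
Total = £5,935.8740

£5,935.87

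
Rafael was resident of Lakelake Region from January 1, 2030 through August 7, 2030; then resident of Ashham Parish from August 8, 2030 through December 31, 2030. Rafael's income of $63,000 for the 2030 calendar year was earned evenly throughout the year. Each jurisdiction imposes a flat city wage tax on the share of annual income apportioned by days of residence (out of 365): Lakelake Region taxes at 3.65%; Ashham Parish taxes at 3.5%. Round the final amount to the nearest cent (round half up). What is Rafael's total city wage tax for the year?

Lakelake Region, January 1 – August 7, 2030: 219 days → $63,000 × 3.65% × 219/365 = $1,379.7000
Ashham Parish, August 8 – December 31, 2030: 146 days → $63,000 × 3.5% × 146/365 = $882.0000
Total = $2,261.7000

$2,261.70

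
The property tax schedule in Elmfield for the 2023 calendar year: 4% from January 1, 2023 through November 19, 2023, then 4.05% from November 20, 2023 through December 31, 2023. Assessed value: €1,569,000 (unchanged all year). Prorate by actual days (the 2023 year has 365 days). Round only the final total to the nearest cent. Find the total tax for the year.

€62,850.27

January 1 – November 19, 2023: 323 days at 4% → €1,569,000 × 4% × 323/365 = €55,538.3014
November 20 – December 31, 2023: 42 days at 4.05% → €1,569,000 × 4.05% × 42/365 = €7,311.9699
Total = €62,850.2712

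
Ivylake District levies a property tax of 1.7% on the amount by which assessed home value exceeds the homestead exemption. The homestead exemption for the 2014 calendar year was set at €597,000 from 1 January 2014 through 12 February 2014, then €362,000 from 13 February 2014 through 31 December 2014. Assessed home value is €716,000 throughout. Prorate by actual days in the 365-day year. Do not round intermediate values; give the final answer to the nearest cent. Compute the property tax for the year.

€5,547.36

1 January – 12 February 2014: 43 days, exemption €597,000 → (€716,000 − €597,000) × 1.7% × 43/365 = €238.3260
13 February – 31 December 2014: 322 days, exemption €362,000 → (€716,000 − €362,000) × 1.7% × 322/365 = €5,309.0301
Total = €5,547.3562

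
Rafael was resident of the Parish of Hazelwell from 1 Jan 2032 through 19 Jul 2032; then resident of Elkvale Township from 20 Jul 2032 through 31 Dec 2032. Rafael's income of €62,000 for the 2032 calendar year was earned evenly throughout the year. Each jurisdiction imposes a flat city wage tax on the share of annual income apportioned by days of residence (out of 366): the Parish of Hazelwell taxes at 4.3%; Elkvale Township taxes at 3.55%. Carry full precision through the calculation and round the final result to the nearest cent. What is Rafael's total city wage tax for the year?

The Parish of Hazelwell, 1 Jan – 19 Jul 2032: 201 days → €62,000 × 4.3% × 201/366 = €1,464.1148
Elkvale Township, 20 Jul – 31 Dec 2032: 165 days → €62,000 × 3.55% × 165/366 = €992.2541
Total = €2,456.3689

€2,456.37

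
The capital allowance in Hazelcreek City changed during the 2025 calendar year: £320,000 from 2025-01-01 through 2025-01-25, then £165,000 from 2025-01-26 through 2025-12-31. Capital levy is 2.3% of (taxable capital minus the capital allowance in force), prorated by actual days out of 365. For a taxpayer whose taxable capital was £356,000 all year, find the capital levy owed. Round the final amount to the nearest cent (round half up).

£4,148.82

2025-01-01 to 2025-01-25: 25 days, exemption £320,000 → (£356,000 − £320,000) × 2.3% × 25/365 = £56.7123
2025-01-26 to 2025-12-31: 340 days, exemption £165,000 → (£356,000 − £165,000) × 2.3% × 340/365 = £4,092.1096
Total = £4,148.8219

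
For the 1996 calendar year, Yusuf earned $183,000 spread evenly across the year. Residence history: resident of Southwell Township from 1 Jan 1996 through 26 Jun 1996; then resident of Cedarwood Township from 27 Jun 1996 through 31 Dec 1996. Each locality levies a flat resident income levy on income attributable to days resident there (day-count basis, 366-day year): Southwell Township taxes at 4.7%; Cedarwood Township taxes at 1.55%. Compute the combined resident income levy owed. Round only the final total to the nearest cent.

$5,640.00

Southwell Township, 1 Jan – 26 Jun 1996: 178 days → $183,000 × 4.7% × 178/366 = $4,183.0000
Cedarwood Township, 27 Jun – 31 Dec 1996: 188 days → $183,000 × 1.55% × 188/366 = $1,457.0000
Total = $5,640.0000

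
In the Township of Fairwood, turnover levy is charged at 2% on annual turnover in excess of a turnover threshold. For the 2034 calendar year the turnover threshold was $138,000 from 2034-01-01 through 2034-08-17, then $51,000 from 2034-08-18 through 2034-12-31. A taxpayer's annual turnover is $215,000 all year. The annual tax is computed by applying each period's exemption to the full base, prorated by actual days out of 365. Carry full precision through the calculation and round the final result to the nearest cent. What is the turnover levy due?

2034-01-01 to 2034-08-17: 229 days, exemption $138,000 → ($215,000 − $138,000) × 2% × 229/365 = $966.1918
2034-08-18 to 2034-12-31: 136 days, exemption $51,000 → ($215,000 − $51,000) × 2% × 136/365 = $1,222.1370
Total = $2,188.3288

$2,188.33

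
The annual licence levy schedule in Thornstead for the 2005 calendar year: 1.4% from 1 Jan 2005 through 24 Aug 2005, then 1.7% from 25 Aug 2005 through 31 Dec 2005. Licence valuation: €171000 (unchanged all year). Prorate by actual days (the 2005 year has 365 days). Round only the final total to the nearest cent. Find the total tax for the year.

€2575.31

1 Jan – 24 Aug 2005: 236 days at 1.4% → €171000 × 1.4% × 236/365 = €1547.9014
25 Aug – 31 Dec 2005: 129 days at 1.7% → €171000 × 1.7% × 129/365 = €1027.4055
Total = €2575.3068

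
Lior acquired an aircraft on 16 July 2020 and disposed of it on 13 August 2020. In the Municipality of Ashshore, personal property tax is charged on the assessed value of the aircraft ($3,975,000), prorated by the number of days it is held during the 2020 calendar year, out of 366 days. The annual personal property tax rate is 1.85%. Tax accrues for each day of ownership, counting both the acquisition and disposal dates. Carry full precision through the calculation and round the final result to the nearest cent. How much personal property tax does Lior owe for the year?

$5,826.74

Days held (16 July – 13 August 2020): 29 out of 366
Tax = $3,975,000 × 1.85% × 29/366 = $5,826.7418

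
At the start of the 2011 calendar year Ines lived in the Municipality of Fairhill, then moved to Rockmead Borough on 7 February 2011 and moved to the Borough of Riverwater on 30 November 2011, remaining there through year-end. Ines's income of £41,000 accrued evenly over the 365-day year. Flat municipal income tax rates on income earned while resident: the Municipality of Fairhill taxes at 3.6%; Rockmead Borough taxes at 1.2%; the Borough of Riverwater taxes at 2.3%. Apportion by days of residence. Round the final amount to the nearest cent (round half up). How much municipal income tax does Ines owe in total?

The Municipality of Fairhill, 1 January – 6 February 2011: 37 days → £41,000 × 3.6% × 37/365 = £149.6219
Rockmead Borough, 7 February – 29 November 2011: 296 days → £41,000 × 1.2% × 296/365 = £398.9918
The Borough of Riverwater, 30 November – 31 December 2011: 32 days → £41,000 × 2.3% × 32/365 = £82.6740
Total = £631.2877

£631.29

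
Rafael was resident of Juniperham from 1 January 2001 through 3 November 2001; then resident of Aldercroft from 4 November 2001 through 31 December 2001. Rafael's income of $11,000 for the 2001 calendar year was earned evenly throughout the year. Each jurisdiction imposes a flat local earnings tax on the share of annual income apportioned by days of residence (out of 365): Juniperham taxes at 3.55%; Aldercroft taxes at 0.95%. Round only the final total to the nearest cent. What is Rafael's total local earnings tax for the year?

Juniperham, 1 January – 3 November 2001: 307 days → $11,000 × 3.55% × 307/365 = $328.4479
Aldercroft, 4 November – 31 December 2001: 58 days → $11,000 × 0.95% × 58/365 = $16.6055
Total = $345.0534

$345.05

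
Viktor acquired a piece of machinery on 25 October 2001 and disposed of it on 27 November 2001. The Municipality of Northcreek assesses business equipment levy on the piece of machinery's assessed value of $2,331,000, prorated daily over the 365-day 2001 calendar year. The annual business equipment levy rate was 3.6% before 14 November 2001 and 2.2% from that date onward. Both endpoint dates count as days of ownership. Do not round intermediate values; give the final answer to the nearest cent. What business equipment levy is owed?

$6,565.12

25 October – 13 November 2001: 20 days at 3.6% → $2,331,000 × 3.6% × 20/365 = $4,598.1370
14 November – 27 November 2001: 14 days at 2.2% → $2,331,000 × 2.2% × 14/365 = $1,966.9808
Total = $6,565.1178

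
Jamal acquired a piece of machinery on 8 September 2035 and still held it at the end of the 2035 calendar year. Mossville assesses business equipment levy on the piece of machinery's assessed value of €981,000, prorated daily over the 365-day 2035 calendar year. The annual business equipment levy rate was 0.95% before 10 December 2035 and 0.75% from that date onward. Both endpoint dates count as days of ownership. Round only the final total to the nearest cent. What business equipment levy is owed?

8 September – 9 December 2035: 93 days at 0.95% → €981,000 × 0.95% × 93/365 = €2,374.5575
10 December – 31 December 2035: 22 days at 0.75% → €981,000 × 0.75% × 22/365 = €443.4658
Total = €2,818.0233

€2,818.02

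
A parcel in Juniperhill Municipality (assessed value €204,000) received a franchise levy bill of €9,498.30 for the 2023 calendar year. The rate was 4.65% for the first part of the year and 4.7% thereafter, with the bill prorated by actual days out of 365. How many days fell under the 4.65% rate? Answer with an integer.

Let d = days at the first rate; then 365 − d days at the second rate.
€204,000 × [4.65%·d + 4.7%·(365−d)] / 365 = €9,498.30
Solving gives d = 321, so the new rate took effect on 18 November 2023.

321 days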